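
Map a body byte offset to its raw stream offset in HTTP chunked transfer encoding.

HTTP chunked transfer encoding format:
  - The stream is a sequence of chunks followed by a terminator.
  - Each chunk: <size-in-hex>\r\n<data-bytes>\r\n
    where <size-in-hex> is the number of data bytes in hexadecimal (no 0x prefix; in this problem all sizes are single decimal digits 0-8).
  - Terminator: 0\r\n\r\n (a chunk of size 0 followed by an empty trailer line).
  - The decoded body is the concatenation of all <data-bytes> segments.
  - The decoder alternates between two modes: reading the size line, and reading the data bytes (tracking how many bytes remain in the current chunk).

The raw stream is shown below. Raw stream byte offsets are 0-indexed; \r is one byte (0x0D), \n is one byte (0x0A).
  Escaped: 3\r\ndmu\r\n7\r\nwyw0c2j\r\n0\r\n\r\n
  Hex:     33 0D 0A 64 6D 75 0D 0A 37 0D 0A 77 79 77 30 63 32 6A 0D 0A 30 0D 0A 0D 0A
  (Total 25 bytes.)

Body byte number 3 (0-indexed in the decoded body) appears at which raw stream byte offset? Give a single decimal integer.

Chunk 1: stream[0..1]='3' size=0x3=3, data at stream[3..6]='dmu' -> body[0..3], body so far='dmu'
Chunk 2: stream[8..9]='7' size=0x7=7, data at stream[11..18]='wyw0c2j' -> body[3..10], body so far='dmuwyw0c2j'
Chunk 3: stream[20..21]='0' size=0 (terminator). Final body='dmuwyw0c2j' (10 bytes)
Body byte 3 at stream offset 11

Answer: 11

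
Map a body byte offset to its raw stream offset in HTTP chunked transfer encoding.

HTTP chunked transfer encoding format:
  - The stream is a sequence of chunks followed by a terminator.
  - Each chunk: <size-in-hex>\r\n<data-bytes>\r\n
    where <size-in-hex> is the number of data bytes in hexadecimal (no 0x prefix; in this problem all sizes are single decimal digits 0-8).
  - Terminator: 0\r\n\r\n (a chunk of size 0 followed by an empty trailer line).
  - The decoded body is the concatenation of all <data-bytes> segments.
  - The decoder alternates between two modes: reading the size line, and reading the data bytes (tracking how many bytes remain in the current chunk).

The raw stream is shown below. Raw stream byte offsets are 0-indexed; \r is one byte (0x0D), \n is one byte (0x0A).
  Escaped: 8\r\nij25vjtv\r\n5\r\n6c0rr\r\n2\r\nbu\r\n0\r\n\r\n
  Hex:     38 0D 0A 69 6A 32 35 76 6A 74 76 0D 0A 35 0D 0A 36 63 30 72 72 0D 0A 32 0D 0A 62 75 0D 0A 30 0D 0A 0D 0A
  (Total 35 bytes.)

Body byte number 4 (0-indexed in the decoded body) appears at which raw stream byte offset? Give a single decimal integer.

Answer: 7

Derivation:
Chunk 1: stream[0..1]='8' size=0x8=8, data at stream[3..11]='ij25vjtv' -> body[0..8], body so far='ij25vjtv'
Chunk 2: stream[13..14]='5' size=0x5=5, data at stream[16..21]='6c0rr' -> body[8..13], body so far='ij25vjtv6c0rr'
Chunk 3: stream[23..24]='2' size=0x2=2, data at stream[26..28]='bu' -> body[13..15], body so far='ij25vjtv6c0rrbu'
Chunk 4: stream[30..31]='0' size=0 (terminator). Final body='ij25vjtv6c0rrbu' (15 bytes)
Body byte 4 at stream offset 7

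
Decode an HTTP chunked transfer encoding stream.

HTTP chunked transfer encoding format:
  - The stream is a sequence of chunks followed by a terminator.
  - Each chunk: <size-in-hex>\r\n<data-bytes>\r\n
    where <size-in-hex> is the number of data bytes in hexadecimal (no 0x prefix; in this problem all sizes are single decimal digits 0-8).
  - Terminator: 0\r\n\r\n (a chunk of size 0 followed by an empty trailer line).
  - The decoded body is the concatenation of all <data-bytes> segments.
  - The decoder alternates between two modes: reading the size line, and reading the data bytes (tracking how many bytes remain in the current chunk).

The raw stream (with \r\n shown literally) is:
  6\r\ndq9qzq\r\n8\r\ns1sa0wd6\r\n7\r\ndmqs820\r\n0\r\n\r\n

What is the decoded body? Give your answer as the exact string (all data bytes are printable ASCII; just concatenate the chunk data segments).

Answer: dq9qzqs1sa0wd6dmqs820

Derivation:
Chunk 1: stream[0..1]='6' size=0x6=6, data at stream[3..9]='dq9qzq' -> body[0..6], body so far='dq9qzq'
Chunk 2: stream[11..12]='8' size=0x8=8, data at stream[14..22]='s1sa0wd6' -> body[6..14], body so far='dq9qzqs1sa0wd6'
Chunk 3: stream[24..25]='7' size=0x7=7, data at stream[27..34]='dmqs820' -> body[14..21], body so far='dq9qzqs1sa0wd6dmqs820'
Chunk 4: stream[36..37]='0' size=0 (terminator). Final body='dq9qzqs1sa0wd6dmqs820' (21 bytes)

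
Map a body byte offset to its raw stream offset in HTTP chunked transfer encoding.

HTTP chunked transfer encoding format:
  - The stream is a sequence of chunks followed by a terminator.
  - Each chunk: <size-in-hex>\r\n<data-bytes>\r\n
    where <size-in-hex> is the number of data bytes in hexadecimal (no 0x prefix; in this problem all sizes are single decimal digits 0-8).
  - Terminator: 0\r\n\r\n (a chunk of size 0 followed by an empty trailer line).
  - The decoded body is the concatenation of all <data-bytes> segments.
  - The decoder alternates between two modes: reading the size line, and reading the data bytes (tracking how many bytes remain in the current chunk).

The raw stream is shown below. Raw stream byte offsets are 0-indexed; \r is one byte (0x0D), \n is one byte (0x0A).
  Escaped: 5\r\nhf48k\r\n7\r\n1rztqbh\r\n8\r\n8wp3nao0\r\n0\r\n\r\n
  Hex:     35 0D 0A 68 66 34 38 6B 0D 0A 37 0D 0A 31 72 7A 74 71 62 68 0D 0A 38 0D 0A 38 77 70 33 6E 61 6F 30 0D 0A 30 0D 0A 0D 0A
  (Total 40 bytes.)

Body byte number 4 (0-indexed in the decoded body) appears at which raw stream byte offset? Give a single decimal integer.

Answer: 7

Derivation:
Chunk 1: stream[0..1]='5' size=0x5=5, data at stream[3..8]='hf48k' -> body[0..5], body so far='hf48k'
Chunk 2: stream[10..11]='7' size=0x7=7, data at stream[13..20]='1rztqbh' -> body[5..12], body so far='hf48k1rztqbh'
Chunk 3: stream[22..23]='8' size=0x8=8, data at stream[25..33]='8wp3nao0' -> body[12..20], body so far='hf48k1rztqbh8wp3nao0'
Chunk 4: stream[35..36]='0' size=0 (terminator). Final body='hf48k1rztqbh8wp3nao0' (20 bytes)
Body byte 4 at stream offset 7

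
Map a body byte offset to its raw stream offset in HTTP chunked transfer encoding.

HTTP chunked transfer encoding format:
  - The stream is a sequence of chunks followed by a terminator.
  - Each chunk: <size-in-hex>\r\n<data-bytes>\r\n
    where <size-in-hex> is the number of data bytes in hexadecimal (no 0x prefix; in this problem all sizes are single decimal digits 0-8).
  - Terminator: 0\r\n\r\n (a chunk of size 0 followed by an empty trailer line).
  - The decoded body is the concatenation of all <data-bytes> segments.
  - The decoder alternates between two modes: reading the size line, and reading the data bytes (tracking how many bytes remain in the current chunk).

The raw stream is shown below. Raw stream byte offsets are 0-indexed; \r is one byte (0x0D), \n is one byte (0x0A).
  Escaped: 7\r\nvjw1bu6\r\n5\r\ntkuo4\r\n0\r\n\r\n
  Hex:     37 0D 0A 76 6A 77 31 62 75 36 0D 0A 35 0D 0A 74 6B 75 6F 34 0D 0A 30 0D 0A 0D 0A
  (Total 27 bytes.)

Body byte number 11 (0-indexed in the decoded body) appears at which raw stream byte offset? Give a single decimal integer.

Answer: 19

Derivation:
Chunk 1: stream[0..1]='7' size=0x7=7, data at stream[3..10]='vjw1bu6' -> body[0..7], body so far='vjw1bu6'
Chunk 2: stream[12..13]='5' size=0x5=5, data at stream[15..20]='tkuo4' -> body[7..12], body so far='vjw1bu6tkuo4'
Chunk 3: stream[22..23]='0' size=0 (terminator). Final body='vjw1bu6tkuo4' (12 bytes)
Body byte 11 at stream offset 19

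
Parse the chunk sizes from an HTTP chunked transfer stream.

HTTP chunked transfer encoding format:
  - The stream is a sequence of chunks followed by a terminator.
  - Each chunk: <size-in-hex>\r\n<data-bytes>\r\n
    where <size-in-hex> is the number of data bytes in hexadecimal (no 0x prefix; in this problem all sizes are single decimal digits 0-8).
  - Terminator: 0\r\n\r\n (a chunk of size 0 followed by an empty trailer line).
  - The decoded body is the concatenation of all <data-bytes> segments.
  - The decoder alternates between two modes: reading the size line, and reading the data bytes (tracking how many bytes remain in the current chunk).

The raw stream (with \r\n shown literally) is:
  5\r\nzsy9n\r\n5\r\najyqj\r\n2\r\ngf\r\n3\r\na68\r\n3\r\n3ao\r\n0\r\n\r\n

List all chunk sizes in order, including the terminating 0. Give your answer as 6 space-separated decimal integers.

Answer: 5 5 2 3 3 0

Derivation:
Chunk 1: stream[0..1]='5' size=0x5=5, data at stream[3..8]='zsy9n' -> body[0..5], body so far='zsy9n'
Chunk 2: stream[10..11]='5' size=0x5=5, data at stream[13..18]='ajyqj' -> body[5..10], body so far='zsy9najyqj'
Chunk 3: stream[20..21]='2' size=0x2=2, data at stream[23..25]='gf' -> body[10..12], body so far='zsy9najyqjgf'
Chunk 4: stream[27..28]='3' size=0x3=3, data at stream[30..33]='a68' -> body[12..15], body so far='zsy9najyqjgfa68'
Chunk 5: stream[35..36]='3' size=0x3=3, data at stream[38..41]='3ao' -> body[15..18], body so far='zsy9najyqjgfa683ao'
Chunk 6: stream[43..44]='0' size=0 (terminator). Final body='zsy9najyqjgfa683ao' (18 bytes)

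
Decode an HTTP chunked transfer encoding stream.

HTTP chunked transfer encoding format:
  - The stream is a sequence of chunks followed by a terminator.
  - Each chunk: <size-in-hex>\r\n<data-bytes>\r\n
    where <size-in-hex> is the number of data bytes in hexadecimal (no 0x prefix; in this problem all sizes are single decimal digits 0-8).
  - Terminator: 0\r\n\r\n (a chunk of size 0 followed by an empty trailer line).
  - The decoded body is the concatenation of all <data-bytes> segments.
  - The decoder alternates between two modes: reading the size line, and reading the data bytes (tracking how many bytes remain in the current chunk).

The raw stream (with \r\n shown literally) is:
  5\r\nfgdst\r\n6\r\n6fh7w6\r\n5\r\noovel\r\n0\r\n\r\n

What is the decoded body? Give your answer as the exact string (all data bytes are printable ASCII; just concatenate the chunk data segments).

Chunk 1: stream[0..1]='5' size=0x5=5, data at stream[3..8]='fgdst' -> body[0..5], body so far='fgdst'
Chunk 2: stream[10..11]='6' size=0x6=6, data at stream[13..19]='6fh7w6' -> body[5..11], body so far='fgdst6fh7w6'
Chunk 3: stream[21..22]='5' size=0x5=5, data at stream[24..29]='oovel' -> body[11..16], body so far='fgdst6fh7w6oovel'
Chunk 4: stream[31..32]='0' size=0 (terminator). Final body='fgdst6fh7w6oovel' (16 bytes)

Answer: fgdst6fh7w6oovel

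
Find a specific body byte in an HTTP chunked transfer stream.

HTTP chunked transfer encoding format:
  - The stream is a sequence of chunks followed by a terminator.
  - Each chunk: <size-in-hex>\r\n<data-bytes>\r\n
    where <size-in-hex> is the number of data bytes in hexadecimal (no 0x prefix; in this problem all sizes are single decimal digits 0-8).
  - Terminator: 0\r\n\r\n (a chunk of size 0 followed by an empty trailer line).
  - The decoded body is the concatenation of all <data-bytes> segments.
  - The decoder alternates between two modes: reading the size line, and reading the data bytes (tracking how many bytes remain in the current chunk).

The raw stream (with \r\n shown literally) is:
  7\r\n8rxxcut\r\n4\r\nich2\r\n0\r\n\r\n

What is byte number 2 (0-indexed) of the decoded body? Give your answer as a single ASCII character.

Answer: x

Derivation:
Chunk 1: stream[0..1]='7' size=0x7=7, data at stream[3..10]='8rxxcut' -> body[0..7], body so far='8rxxcut'
Chunk 2: stream[12..13]='4' size=0x4=4, data at stream[15..19]='ich2' -> body[7..11], body so far='8rxxcutich2'
Chunk 3: stream[21..22]='0' size=0 (terminator). Final body='8rxxcutich2' (11 bytes)
Body byte 2 = 'x'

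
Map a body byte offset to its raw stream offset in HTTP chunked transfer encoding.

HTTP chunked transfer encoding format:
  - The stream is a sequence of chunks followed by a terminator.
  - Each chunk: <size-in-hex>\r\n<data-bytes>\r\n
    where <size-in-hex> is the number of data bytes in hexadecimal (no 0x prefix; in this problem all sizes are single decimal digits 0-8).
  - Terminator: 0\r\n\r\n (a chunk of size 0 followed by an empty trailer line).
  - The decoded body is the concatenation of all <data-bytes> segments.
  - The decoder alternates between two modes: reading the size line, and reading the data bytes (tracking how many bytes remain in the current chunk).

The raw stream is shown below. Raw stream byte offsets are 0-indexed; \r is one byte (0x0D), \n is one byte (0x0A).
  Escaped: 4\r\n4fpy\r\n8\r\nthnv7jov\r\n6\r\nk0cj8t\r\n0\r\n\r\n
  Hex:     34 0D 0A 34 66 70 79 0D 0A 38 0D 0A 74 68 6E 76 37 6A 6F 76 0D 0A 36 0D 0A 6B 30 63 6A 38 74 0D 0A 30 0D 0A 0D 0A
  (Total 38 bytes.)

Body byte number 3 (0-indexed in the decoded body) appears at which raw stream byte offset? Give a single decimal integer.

Answer: 6

Derivation:
Chunk 1: stream[0..1]='4' size=0x4=4, data at stream[3..7]='4fpy' -> body[0..4], body so far='4fpy'
Chunk 2: stream[9..10]='8' size=0x8=8, data at stream[12..20]='thnv7jov' -> body[4..12], body so far='4fpythnv7jov'
Chunk 3: stream[22..23]='6' size=0x6=6, data at stream[25..31]='k0cj8t' -> body[12..18], body so far='4fpythnv7jovk0cj8t'
Chunk 4: stream[33..34]='0' size=0 (terminator). Final body='4fpythnv7jovk0cj8t' (18 bytes)
Body byte 3 at stream offset 6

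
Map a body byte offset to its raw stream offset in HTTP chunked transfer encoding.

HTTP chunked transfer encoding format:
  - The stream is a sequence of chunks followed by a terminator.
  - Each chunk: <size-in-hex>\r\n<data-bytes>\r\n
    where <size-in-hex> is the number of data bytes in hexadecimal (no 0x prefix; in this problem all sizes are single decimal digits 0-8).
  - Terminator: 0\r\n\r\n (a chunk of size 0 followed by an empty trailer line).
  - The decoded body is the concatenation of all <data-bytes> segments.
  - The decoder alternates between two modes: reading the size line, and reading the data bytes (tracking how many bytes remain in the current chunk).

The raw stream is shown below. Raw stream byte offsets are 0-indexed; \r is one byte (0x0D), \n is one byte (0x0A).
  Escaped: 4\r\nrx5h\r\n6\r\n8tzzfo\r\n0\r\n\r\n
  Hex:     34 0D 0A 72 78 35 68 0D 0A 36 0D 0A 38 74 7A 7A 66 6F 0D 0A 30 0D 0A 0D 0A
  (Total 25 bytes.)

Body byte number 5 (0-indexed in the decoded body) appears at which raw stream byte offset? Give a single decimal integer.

Chunk 1: stream[0..1]='4' size=0x4=4, data at stream[3..7]='rx5h' -> body[0..4], body so far='rx5h'
Chunk 2: stream[9..10]='6' size=0x6=6, data at stream[12..18]='8tzzfo' -> body[4..10], body so far='rx5h8tzzfo'
Chunk 3: stream[20..21]='0' size=0 (terminator). Final body='rx5h8tzzfo' (10 bytes)
Body byte 5 at stream offset 13

Answer: 13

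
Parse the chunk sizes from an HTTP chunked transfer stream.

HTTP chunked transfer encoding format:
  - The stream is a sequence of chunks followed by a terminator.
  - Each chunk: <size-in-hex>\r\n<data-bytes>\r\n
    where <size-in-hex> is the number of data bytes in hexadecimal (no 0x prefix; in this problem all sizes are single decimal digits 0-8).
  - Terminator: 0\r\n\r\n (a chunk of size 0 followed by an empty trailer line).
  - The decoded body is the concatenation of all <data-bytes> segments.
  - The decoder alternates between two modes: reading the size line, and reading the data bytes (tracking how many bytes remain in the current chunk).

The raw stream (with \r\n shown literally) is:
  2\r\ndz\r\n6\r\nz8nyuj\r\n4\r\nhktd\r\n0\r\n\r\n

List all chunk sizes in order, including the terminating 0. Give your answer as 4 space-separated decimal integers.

Chunk 1: stream[0..1]='2' size=0x2=2, data at stream[3..5]='dz' -> body[0..2], body so far='dz'
Chunk 2: stream[7..8]='6' size=0x6=6, data at stream[10..16]='z8nyuj' -> body[2..8], body so far='dzz8nyuj'
Chunk 3: stream[18..19]='4' size=0x4=4, data at stream[21..25]='hktd' -> body[8..12], body so far='dzz8nyujhktd'
Chunk 4: stream[27..28]='0' size=0 (terminator). Final body='dzz8nyujhktd' (12 bytes)

Answer: 2 6 4 0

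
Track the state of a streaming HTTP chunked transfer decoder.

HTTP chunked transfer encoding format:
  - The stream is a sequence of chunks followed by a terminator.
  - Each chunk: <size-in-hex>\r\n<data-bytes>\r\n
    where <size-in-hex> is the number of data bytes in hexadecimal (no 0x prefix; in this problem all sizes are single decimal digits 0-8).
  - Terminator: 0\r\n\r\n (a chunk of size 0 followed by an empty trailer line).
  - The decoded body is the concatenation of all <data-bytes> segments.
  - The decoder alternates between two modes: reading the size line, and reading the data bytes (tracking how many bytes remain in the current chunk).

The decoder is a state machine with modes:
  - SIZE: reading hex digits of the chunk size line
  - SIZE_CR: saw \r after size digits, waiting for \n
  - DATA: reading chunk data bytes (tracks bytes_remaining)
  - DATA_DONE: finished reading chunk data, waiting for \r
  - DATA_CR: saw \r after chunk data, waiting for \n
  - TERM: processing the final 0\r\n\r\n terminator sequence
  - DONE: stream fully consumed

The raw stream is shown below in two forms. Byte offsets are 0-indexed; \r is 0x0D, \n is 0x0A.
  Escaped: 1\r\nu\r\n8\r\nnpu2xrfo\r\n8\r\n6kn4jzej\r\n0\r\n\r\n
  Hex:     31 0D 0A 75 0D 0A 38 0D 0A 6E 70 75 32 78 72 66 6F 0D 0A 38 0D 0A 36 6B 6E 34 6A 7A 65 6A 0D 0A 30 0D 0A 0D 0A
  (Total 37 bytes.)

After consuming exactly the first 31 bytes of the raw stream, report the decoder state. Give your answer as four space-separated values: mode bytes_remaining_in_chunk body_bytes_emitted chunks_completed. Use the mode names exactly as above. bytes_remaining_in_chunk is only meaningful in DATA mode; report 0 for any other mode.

Byte 0 = '1': mode=SIZE remaining=0 emitted=0 chunks_done=0
Byte 1 = 0x0D: mode=SIZE_CR remaining=0 emitted=0 chunks_done=0
Byte 2 = 0x0A: mode=DATA remaining=1 emitted=0 chunks_done=0
Byte 3 = 'u': mode=DATA_DONE remaining=0 emitted=1 chunks_done=0
Byte 4 = 0x0D: mode=DATA_CR remaining=0 emitted=1 chunks_done=0
Byte 5 = 0x0A: mode=SIZE remaining=0 emitted=1 chunks_done=1
Byte 6 = '8': mode=SIZE remaining=0 emitted=1 chunks_done=1
Byte 7 = 0x0D: mode=SIZE_CR remaining=0 emitted=1 chunks_done=1
Byte 8 = 0x0A: mode=DATA remaining=8 emitted=1 chunks_done=1
Byte 9 = 'n': mode=DATA remaining=7 emitted=2 chunks_done=1
Byte 10 = 'p': mode=DATA remaining=6 emitted=3 chunks_done=1
Byte 11 = 'u': mode=DATA remaining=5 emitted=4 chunks_done=1
Byte 12 = '2': mode=DATA remaining=4 emitted=5 chunks_done=1
Byte 13 = 'x': mode=DATA remaining=3 emitted=6 chunks_done=1
Byte 14 = 'r': mode=DATA remaining=2 emitted=7 chunks_done=1
Byte 15 = 'f': mode=DATA remaining=1 emitted=8 chunks_done=1
Byte 16 = 'o': mode=DATA_DONE remaining=0 emitted=9 chunks_done=1
Byte 17 = 0x0D: mode=DATA_CR remaining=0 emitted=9 chunks_done=1
Byte 18 = 0x0A: mode=SIZE remaining=0 emitted=9 chunks_done=2
Byte 19 = '8': mode=SIZE remaining=0 emitted=9 chunks_done=2
Byte 20 = 0x0D: mode=SIZE_CR remaining=0 emitted=9 chunks_done=2
Byte 21 = 0x0A: mode=DATA remaining=8 emitted=9 chunks_done=2
Byte 22 = '6': mode=DATA remaining=7 emitted=10 chunks_done=2
Byte 23 = 'k': mode=DATA remaining=6 emitted=11 chunks_done=2
Byte 24 = 'n': mode=DATA remaining=5 emitted=12 chunks_done=2
Byte 25 = '4': mode=DATA remaining=4 emitted=13 chunks_done=2
Byte 26 = 'j': mode=DATA remaining=3 emitted=14 chunks_done=2
Byte 27 = 'z': mode=DATA remaining=2 emitted=15 chunks_done=2
Byte 28 = 'e': mode=DATA remaining=1 emitted=16 chunks_done=2
Byte 29 = 'j': mode=DATA_DONE remaining=0 emitted=17 chunks_done=2
Byte 30 = 0x0D: mode=DATA_CR remaining=0 emitted=17 chunks_done=2

Answer: DATA_CR 0 17 2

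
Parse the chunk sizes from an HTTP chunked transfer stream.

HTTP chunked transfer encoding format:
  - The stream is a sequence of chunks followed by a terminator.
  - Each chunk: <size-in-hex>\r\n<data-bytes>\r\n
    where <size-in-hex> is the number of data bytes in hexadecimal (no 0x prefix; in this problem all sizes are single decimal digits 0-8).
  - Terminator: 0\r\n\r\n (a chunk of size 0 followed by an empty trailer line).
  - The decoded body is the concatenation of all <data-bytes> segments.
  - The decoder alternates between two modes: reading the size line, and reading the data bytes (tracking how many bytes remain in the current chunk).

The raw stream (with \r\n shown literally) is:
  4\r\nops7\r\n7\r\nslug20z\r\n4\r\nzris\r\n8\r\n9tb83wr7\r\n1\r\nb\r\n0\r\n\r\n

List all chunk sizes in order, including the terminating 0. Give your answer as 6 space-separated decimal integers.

Chunk 1: stream[0..1]='4' size=0x4=4, data at stream[3..7]='ops7' -> body[0..4], body so far='ops7'
Chunk 2: stream[9..10]='7' size=0x7=7, data at stream[12..19]='slug20z' -> body[4..11], body so far='ops7slug20z'
Chunk 3: stream[21..22]='4' size=0x4=4, data at stream[24..28]='zris' -> body[11..15], body so far='ops7slug20zzris'
Chunk 4: stream[30..31]='8' size=0x8=8, data at stream[33..41]='9tb83wr7' -> body[15..23], body so far='ops7slug20zzris9tb83wr7'
Chunk 5: stream[43..44]='1' size=0x1=1, data at stream[46..47]='b' -> body[23..24], body so far='ops7slug20zzris9tb83wr7b'
Chunk 6: stream[49..50]='0' size=0 (terminator). Final body='ops7slug20zzris9tb83wr7b' (24 bytes)

Answer: 4 7 4 8 1 0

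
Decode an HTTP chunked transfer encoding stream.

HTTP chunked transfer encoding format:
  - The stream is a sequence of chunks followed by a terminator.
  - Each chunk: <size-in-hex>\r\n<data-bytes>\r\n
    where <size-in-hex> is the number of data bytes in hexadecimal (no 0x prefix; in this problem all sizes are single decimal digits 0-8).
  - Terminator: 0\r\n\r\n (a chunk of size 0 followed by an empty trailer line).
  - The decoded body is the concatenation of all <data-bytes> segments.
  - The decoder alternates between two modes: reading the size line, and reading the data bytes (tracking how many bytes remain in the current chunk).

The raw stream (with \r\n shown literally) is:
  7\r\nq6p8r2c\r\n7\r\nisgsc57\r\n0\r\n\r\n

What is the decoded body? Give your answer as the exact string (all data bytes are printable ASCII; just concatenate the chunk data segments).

Answer: q6p8r2cisgsc57

Derivation:
Chunk 1: stream[0..1]='7' size=0x7=7, data at stream[3..10]='q6p8r2c' -> body[0..7], body so far='q6p8r2c'
Chunk 2: stream[12..13]='7' size=0x7=7, data at stream[15..22]='isgsc57' -> body[7..14], body so far='q6p8r2cisgsc57'
Chunk 3: stream[24..25]='0' size=0 (terminator). Final body='q6p8r2cisgsc57' (14 bytes)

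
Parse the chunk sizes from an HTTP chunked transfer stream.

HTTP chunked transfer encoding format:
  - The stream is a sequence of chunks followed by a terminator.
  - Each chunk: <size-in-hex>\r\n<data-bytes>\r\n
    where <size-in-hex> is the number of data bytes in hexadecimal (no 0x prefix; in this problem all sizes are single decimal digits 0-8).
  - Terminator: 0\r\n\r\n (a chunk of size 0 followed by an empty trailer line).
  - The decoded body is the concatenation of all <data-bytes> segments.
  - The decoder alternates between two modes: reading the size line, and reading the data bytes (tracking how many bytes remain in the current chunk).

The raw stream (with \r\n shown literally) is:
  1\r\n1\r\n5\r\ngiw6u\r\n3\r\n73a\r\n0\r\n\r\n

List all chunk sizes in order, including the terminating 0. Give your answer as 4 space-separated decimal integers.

Chunk 1: stream[0..1]='1' size=0x1=1, data at stream[3..4]='1' -> body[0..1], body so far='1'
Chunk 2: stream[6..7]='5' size=0x5=5, data at stream[9..14]='giw6u' -> body[1..6], body so far='1giw6u'
Chunk 3: stream[16..17]='3' size=0x3=3, data at stream[19..22]='73a' -> body[6..9], body so far='1giw6u73a'
Chunk 4: stream[24..25]='0' size=0 (terminator). Final body='1giw6u73a' (9 bytes)

Answer: 1 5 3 0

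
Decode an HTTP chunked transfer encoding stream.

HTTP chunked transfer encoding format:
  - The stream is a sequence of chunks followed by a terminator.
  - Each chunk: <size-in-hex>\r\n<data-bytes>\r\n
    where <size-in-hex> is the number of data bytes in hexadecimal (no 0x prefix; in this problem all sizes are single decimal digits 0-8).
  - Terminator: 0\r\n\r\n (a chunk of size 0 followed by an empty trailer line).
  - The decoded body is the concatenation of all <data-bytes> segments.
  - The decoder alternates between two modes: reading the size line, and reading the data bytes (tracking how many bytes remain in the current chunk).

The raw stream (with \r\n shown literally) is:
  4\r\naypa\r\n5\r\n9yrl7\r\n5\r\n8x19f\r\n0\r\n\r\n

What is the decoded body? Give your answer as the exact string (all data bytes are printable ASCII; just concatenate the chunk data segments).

Chunk 1: stream[0..1]='4' size=0x4=4, data at stream[3..7]='aypa' -> body[0..4], body so far='aypa'
Chunk 2: stream[9..10]='5' size=0x5=5, data at stream[12..17]='9yrl7' -> body[4..9], body so far='aypa9yrl7'
Chunk 3: stream[19..20]='5' size=0x5=5, data at stream[22..27]='8x19f' -> body[9..14], body so far='aypa9yrl78x19f'
Chunk 4: stream[29..30]='0' size=0 (terminator). Final body='aypa9yrl78x19f' (14 bytes)

Answer: aypa9yrl78x19f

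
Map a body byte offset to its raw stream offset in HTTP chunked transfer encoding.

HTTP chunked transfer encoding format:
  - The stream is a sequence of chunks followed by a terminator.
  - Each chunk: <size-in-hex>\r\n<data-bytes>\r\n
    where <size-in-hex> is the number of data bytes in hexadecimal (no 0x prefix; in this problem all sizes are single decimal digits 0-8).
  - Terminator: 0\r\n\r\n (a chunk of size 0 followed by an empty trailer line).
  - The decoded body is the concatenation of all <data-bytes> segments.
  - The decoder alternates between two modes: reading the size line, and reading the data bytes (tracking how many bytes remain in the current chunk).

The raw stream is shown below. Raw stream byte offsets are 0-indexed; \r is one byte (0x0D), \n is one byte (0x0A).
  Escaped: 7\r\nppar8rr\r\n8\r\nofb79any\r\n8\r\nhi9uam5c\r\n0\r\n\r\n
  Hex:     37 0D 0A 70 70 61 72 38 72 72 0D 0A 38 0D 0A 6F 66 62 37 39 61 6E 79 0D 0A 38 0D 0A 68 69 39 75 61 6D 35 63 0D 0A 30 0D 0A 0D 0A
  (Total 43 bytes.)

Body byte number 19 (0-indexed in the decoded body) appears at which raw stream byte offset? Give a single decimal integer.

Chunk 1: stream[0..1]='7' size=0x7=7, data at stream[3..10]='ppar8rr' -> body[0..7], body so far='ppar8rr'
Chunk 2: stream[12..13]='8' size=0x8=8, data at stream[15..23]='ofb79any' -> body[7..15], body so far='ppar8rrofb79any'
Chunk 3: stream[25..26]='8' size=0x8=8, data at stream[28..36]='hi9uam5c' -> body[15..23], body so far='ppar8rrofb79anyhi9uam5c'
Chunk 4: stream[38..39]='0' size=0 (terminator). Final body='ppar8rrofb79anyhi9uam5c' (23 bytes)
Body byte 19 at stream offset 32

Answer: 32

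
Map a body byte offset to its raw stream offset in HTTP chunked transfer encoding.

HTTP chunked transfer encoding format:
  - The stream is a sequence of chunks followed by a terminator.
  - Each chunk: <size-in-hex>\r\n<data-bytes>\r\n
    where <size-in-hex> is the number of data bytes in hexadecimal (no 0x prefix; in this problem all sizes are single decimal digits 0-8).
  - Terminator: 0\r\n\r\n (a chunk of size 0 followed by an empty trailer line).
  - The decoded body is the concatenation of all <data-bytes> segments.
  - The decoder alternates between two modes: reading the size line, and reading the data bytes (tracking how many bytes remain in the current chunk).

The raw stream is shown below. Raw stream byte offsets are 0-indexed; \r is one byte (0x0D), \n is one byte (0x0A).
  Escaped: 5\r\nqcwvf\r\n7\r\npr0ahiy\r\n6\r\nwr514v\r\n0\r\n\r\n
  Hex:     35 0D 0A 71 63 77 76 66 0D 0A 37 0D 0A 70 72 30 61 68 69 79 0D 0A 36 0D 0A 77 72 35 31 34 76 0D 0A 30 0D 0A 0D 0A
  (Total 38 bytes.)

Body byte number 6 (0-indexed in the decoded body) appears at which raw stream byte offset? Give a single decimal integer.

Answer: 14

Derivation:
Chunk 1: stream[0..1]='5' size=0x5=5, data at stream[3..8]='qcwvf' -> body[0..5], body so far='qcwvf'
Chunk 2: stream[10..11]='7' size=0x7=7, data at stream[13..20]='pr0ahiy' -> body[5..12], body so far='qcwvfpr0ahiy'
Chunk 3: stream[22..23]='6' size=0x6=6, data at stream[25..31]='wr514v' -> body[12..18], body so far='qcwvfpr0ahiywr514v'
Chunk 4: stream[33..34]='0' size=0 (terminator). Final body='qcwvfpr0ahiywr514v' (18 bytes)
Body byte 6 at stream offset 14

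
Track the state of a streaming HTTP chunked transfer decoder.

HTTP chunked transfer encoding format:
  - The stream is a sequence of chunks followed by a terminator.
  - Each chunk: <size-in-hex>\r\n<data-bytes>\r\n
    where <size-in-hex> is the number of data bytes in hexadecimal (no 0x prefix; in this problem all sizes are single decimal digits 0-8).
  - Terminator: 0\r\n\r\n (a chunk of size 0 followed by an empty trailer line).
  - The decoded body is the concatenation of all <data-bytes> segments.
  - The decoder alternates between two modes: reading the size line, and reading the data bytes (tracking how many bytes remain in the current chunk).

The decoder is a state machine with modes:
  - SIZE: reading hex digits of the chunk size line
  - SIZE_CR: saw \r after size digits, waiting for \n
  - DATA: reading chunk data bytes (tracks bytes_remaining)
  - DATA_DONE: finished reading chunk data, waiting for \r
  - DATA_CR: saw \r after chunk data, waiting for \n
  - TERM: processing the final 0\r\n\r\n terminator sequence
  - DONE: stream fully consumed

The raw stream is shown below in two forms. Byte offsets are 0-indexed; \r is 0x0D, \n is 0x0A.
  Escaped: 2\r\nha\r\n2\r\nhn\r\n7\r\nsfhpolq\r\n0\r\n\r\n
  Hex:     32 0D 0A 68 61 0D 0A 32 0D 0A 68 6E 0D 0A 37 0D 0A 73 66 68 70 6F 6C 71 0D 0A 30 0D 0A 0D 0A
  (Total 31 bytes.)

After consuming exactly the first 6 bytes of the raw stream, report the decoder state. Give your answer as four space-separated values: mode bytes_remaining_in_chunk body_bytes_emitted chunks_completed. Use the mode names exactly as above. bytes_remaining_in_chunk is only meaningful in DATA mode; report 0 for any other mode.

Answer: DATA_CR 0 2 0

Derivation:
Byte 0 = '2': mode=SIZE remaining=0 emitted=0 chunks_done=0
Byte 1 = 0x0D: mode=SIZE_CR remaining=0 emitted=0 chunks_done=0
Byte 2 = 0x0A: mode=DATA remaining=2 emitted=0 chunks_done=0
Byte 3 = 'h': mode=DATA remaining=1 emitted=1 chunks_done=0
Byte 4 = 'a': mode=DATA_DONE remaining=0 emitted=2 chunks_done=0
Byte 5 = 0x0D: mode=DATA_CR remaining=0 emitted=2 chunks_done=0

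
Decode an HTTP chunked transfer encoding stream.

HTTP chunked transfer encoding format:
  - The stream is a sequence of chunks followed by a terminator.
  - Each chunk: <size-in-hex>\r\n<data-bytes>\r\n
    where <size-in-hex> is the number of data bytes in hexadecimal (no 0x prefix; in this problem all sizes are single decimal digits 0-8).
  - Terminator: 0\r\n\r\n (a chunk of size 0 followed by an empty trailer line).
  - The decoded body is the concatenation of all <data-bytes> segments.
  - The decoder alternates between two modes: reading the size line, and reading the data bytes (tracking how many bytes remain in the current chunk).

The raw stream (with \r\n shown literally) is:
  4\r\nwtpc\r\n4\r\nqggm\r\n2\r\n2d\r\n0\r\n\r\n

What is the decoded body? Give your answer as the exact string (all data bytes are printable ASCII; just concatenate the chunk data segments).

Chunk 1: stream[0..1]='4' size=0x4=4, data at stream[3..7]='wtpc' -> body[0..4], body so far='wtpc'
Chunk 2: stream[9..10]='4' size=0x4=4, data at stream[12..16]='qggm' -> body[4..8], body so far='wtpcqggm'
Chunk 3: stream[18..19]='2' size=0x2=2, data at stream[21..23]='2d' -> body[8..10], body so far='wtpcqggm2d'
Chunk 4: stream[25..26]='0' size=0 (terminator). Final body='wtpcqggm2d' (10 bytes)

Answer: wtpcqggm2d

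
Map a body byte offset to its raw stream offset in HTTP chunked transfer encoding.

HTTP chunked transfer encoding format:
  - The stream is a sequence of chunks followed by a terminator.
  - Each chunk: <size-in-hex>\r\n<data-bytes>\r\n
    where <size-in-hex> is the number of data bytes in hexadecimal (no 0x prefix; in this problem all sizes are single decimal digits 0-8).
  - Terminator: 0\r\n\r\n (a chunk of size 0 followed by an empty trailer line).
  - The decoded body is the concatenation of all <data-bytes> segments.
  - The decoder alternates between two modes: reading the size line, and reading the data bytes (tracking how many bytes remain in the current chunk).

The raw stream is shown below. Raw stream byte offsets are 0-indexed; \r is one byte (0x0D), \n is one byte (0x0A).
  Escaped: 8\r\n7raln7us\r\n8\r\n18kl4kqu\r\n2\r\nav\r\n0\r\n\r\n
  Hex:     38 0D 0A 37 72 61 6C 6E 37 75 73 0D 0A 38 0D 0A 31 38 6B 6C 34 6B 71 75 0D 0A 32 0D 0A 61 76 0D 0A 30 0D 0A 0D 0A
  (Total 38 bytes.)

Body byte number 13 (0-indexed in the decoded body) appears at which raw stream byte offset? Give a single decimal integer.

Answer: 21

Derivation:
Chunk 1: stream[0..1]='8' size=0x8=8, data at stream[3..11]='7raln7us' -> body[0..8], body so far='7raln7us'
Chunk 2: stream[13..14]='8' size=0x8=8, data at stream[16..24]='18kl4kqu' -> body[8..16], body so far='7raln7us18kl4kqu'
Chunk 3: stream[26..27]='2' size=0x2=2, data at stream[29..31]='av' -> body[16..18], body so far='7raln7us18kl4kquav'
Chunk 4: stream[33..34]='0' size=0 (terminator). Final body='7raln7us18kl4kquav' (18 bytes)
Body byte 13 at stream offset 21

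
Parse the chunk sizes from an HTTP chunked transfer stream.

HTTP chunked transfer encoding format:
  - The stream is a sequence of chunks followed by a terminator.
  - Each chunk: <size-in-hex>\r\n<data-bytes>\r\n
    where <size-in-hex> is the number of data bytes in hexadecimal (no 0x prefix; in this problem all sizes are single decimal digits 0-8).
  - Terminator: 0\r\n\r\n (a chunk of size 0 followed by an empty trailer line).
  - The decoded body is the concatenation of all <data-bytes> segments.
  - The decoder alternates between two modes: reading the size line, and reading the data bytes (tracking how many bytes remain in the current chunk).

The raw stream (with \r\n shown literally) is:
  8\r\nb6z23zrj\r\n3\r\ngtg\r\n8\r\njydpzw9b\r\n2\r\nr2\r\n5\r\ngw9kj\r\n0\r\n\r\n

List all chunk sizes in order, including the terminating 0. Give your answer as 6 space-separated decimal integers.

Chunk 1: stream[0..1]='8' size=0x8=8, data at stream[3..11]='b6z23zrj' -> body[0..8], body so far='b6z23zrj'
Chunk 2: stream[13..14]='3' size=0x3=3, data at stream[16..19]='gtg' -> body[8..11], body so far='b6z23zrjgtg'
Chunk 3: stream[21..22]='8' size=0x8=8, data at stream[24..32]='jydpzw9b' -> body[11..19], body so far='b6z23zrjgtgjydpzw9b'
Chunk 4: stream[34..35]='2' size=0x2=2, data at stream[37..39]='r2' -> body[19..21], body so far='b6z23zrjgtgjydpzw9br2'
Chunk 5: stream[41..42]='5' size=0x5=5, data at stream[44..49]='gw9kj' -> body[21..26], body so far='b6z23zrjgtgjydpzw9br2gw9kj'
Chunk 6: stream[51..52]='0' size=0 (terminator). Final body='b6z23zrjgtgjydpzw9br2gw9kj' (26 bytes)

Answer: 8 3 8 2 5 0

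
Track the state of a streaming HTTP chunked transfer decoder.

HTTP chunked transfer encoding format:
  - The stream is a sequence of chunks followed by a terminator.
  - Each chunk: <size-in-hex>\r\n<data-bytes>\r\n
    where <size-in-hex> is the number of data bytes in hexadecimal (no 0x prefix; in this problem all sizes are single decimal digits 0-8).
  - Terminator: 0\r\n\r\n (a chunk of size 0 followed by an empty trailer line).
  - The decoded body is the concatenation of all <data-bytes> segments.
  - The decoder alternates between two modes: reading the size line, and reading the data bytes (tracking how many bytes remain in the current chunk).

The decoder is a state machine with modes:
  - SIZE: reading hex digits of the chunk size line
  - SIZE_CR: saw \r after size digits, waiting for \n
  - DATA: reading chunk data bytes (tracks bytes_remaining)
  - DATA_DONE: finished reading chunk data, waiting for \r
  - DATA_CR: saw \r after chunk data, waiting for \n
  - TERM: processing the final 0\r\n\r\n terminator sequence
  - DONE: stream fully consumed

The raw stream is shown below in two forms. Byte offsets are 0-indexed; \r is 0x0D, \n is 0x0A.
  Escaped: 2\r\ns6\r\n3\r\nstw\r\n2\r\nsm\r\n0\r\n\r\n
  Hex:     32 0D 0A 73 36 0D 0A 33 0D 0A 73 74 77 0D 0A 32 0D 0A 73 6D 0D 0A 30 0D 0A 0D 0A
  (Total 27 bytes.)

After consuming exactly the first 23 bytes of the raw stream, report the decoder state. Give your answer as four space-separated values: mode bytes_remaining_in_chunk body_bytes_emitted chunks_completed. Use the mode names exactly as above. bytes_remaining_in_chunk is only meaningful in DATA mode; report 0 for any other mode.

Byte 0 = '2': mode=SIZE remaining=0 emitted=0 chunks_done=0
Byte 1 = 0x0D: mode=SIZE_CR remaining=0 emitted=0 chunks_done=0
Byte 2 = 0x0A: mode=DATA remaining=2 emitted=0 chunks_done=0
Byte 3 = 's': mode=DATA remaining=1 emitted=1 chunks_done=0
Byte 4 = '6': mode=DATA_DONE remaining=0 emitted=2 chunks_done=0
Byte 5 = 0x0D: mode=DATA_CR remaining=0 emitted=2 chunks_done=0
Byte 6 = 0x0A: mode=SIZE remaining=0 emitted=2 chunks_done=1
Byte 7 = '3': mode=SIZE remaining=0 emitted=2 chunks_done=1
Byte 8 = 0x0D: mode=SIZE_CR remaining=0 emitted=2 chunks_done=1
Byte 9 = 0x0A: mode=DATA remaining=3 emitted=2 chunks_done=1
Byte 10 = 's': mode=DATA remaining=2 emitted=3 chunks_done=1
Byte 11 = 't': mode=DATA remaining=1 emitted=4 chunks_done=1
Byte 12 = 'w': mode=DATA_DONE remaining=0 emitted=5 chunks_done=1
Byte 13 = 0x0D: mode=DATA_CR remaining=0 emitted=5 chunks_done=1
Byte 14 = 0x0A: mode=SIZE remaining=0 emitted=5 chunks_done=2
Byte 15 = '2': mode=SIZE remaining=0 emitted=5 chunks_done=2
Byte 16 = 0x0D: mode=SIZE_CR remaining=0 emitted=5 chunks_done=2
Byte 17 = 0x0A: mode=DATA remaining=2 emitted=5 chunks_done=2
Byte 18 = 's': mode=DATA remaining=1 emitted=6 chunks_done=2
Byte 19 = 'm': mode=DATA_DONE remaining=0 emitted=7 chunks_done=2
Byte 20 = 0x0D: mode=DATA_CR remaining=0 emitted=7 chunks_done=2
Byte 21 = 0x0A: mode=SIZE remaining=0 emitted=7 chunks_done=3
Byte 22 = '0': mode=SIZE remaining=0 emitted=7 chunks_done=3

Answer: SIZE 0 7 3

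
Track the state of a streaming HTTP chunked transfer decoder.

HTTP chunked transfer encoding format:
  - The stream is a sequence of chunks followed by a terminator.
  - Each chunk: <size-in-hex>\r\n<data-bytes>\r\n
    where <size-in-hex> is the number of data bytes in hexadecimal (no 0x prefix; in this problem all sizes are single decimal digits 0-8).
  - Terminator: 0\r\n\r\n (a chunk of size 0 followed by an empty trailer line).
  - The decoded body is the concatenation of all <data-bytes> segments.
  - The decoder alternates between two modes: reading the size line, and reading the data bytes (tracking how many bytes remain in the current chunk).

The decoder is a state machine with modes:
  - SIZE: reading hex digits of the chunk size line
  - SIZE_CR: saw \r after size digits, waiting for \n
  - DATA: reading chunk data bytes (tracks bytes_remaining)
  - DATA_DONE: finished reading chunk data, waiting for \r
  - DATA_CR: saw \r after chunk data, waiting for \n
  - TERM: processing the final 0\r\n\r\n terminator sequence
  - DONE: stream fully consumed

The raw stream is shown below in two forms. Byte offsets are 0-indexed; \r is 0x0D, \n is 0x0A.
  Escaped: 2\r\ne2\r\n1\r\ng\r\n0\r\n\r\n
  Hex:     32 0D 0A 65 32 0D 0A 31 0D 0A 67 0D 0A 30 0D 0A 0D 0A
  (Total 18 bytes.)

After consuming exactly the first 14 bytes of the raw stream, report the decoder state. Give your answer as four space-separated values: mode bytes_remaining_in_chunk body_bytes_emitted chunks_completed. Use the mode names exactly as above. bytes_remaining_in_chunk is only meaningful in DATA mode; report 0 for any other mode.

Answer: SIZE 0 3 2

Derivation:
Byte 0 = '2': mode=SIZE remaining=0 emitted=0 chunks_done=0
Byte 1 = 0x0D: mode=SIZE_CR remaining=0 emitted=0 chunks_done=0
Byte 2 = 0x0A: mode=DATA remaining=2 emitted=0 chunks_done=0
Byte 3 = 'e': mode=DATA remaining=1 emitted=1 chunks_done=0
Byte 4 = '2': mode=DATA_DONE remaining=0 emitted=2 chunks_done=0
Byte 5 = 0x0D: mode=DATA_CR remaining=0 emitted=2 chunks_done=0
Byte 6 = 0x0A: mode=SIZE remaining=0 emitted=2 chunks_done=1
Byte 7 = '1': mode=SIZE remaining=0 emitted=2 chunks_done=1
Byte 8 = 0x0D: mode=SIZE_CR remaining=0 emitted=2 chunks_done=1
Byte 9 = 0x0A: mode=DATA remaining=1 emitted=2 chunks_done=1
Byte 10 = 'g': mode=DATA_DONE remaining=0 emitted=3 chunks_done=1
Byte 11 = 0x0D: mode=DATA_CR remaining=0 emitted=3 chunks_done=1
Byte 12 = 0x0A: mode=SIZE remaining=0 emitted=3 chunks_done=2
Byte 13 = '0': mode=SIZE remaining=0 emitted=3 chunks_done=2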